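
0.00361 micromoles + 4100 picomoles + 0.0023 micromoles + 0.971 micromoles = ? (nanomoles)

981.01 nanomoles

In nanomoles:
  0.00361 micromoles = 0.00361e3 nanomoles = 3.61
  4100 picomoles = 4100e-3 nanomoles = 4.1
  0.0023 micromoles = 0.0023e3 nanomoles = 2.3
  0.971 micromoles = 0.971e3 nanomoles = 971
Sum: 3.61 + 4.1 + 2.3 + 971 = 981.01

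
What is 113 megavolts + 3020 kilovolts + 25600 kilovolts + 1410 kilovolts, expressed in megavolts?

In megavolts:
  113 megavolts → 113
  3020 kilovolts = 3020e-3 megavolts = 3.02
  25600 kilovolts = 25600e-3 megavolts = 25.6
  1410 kilovolts = 1410e-3 megavolts = 1.41
Sum: 113 + 3.02 + 25.6 + 1.41 = 143.03

143.03 megavolts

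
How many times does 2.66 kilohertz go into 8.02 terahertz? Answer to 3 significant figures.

(8.02e12) / (2.66e3) = 3.015e9

3020000000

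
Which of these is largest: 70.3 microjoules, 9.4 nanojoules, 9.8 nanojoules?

70.3 microjoules

70.3 microjoules = 0.0000703 joules
9.4 nanojoules = 0.0000000094 joules
9.8 nanojoules = 0.0000000098 joules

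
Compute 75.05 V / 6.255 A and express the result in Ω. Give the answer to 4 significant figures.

(75.05) / (6.255) = 11.9984 Ω

12.00 Ω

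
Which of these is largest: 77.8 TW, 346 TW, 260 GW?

77.8 TW = 77800000000000 W
346 TW = 346000000000000 W
260 GW = 260000000000 W

346 TW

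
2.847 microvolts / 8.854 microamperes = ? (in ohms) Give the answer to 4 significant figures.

(2.847 × 10^-6) / (8.854 × 10^-6) = 0.32155 Ω

0.3215 ohms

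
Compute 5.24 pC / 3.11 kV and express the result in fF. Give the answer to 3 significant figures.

1.68 fF

(5.24 × 10^-12) / (3.11 × 10^3) = 1.6849 × 10^-15 F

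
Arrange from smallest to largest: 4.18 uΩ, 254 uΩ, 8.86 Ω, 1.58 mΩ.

4.18 uΩ = 0.00000418 Ω
254 uΩ = 0.000254 Ω
8.86 Ω = 8.86 Ω
1.58 mΩ = 0.00158 Ω

4.18 uΩ < 254 uΩ < 1.58 mΩ < 8.86 Ω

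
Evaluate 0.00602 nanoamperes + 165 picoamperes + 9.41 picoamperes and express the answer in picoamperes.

180.43 picoamperes

In picoamperes:
  0.00602 nanoamperes = 0.00602e3 picoamperes = 6.02
  165 picoamperes → 165
  9.41 picoamperes → 9.41
Sum: 6.02 + 165 + 9.41 = 180.43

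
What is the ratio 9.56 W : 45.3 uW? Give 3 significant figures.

(9.56) / (45.3 × 10⁻⁶) = 0.211 × 10⁶

211000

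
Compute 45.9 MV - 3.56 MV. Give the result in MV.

42.34 MV

In MV:
  45.9 MV → 45.9
  3.56 MV → 3.56
Difference: 45.9 - 3.56 = 42.34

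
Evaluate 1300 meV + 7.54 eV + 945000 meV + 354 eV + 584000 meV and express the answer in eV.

1891.84 eV

In eV:
  1300 meV = 1300 × 10^-3 eV = 1.3
  7.54 eV → 7.54
  945000 meV = 945000 × 10^-3 eV = 945
  354 eV → 354
  584000 meV = 584000 × 10^-3 eV = 584
Sum: 1.3 + 7.54 + 945 + 354 + 584 = 1891.84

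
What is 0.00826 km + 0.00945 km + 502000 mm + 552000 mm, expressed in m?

1071.71 m

In m:
  0.00826 km = 0.00826 × 10³ m = 8.26
  0.00945 km = 0.00945 × 10³ m = 9.45
  502000 mm = 502000 × 10⁻³ m = 502
  552000 mm = 552000 × 10⁻³ m = 552
Sum: 8.26 + 9.45 + 502 + 552 = 1071.71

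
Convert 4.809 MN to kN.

4809 kN

mega = 1e6, kilo = 1e3; factor is 1e3.
4.809 × 1e3 = 4809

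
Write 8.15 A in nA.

8150000000 nA

(no prefix) = 10^0, nano = 10^-9; factor is 10^9.
8.15 × 10^9 = 8150000000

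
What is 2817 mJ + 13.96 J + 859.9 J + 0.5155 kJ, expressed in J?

In J:
  2817 mJ = 2817 × 10^-3 J = 2.817
  13.96 J → 13.96
  859.9 J → 859.9
  0.5155 kJ = 0.5155 × 10^3 J = 515.5
Sum: 2.817 + 13.96 + 859.9 + 515.5 = 1392.177

1392.177 J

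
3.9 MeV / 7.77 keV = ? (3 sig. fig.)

(3.9 × 10⁶) / (7.77 × 10³) = 0.5019 × 10³

502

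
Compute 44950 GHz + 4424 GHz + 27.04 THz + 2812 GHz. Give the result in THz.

In THz:
  44950 GHz = 44950 × 10^-3 THz = 44.95
  4424 GHz = 4424 × 10^-3 THz = 4.424
  27.04 THz → 27.04
  2812 GHz = 2812 × 10^-3 THz = 2.812
Sum: 44.95 + 4.424 + 27.04 + 2.812 = 79.226

79.226 THz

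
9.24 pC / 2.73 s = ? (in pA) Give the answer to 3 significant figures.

3.38 pA

(9.24e-12) / (2.73) = 3.3846e-12 A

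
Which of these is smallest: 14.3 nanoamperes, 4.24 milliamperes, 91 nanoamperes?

14.3 nanoamperes = 0.0000000143 amperes
4.24 milliamperes = 0.00424 amperes
91 nanoamperes = 0.000000091 amperes

14.3 nanoamperes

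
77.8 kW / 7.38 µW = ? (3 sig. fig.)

10500000000

(77.8 × 10^3) / (7.38 × 10^-6) = 10.54 × 10^9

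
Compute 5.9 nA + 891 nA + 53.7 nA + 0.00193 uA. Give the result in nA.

952.53 nA

In nA:
  5.9 nA → 5.9
  891 nA → 891
  53.7 nA → 53.7
  0.00193 uA = 0.00193 × 10³ nA = 1.93
Sum: 5.9 + 891 + 53.7 + 1.93 = 952.53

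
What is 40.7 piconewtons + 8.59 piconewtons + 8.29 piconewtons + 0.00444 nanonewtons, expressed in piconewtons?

62.02 piconewtons

In piconewtons:
  40.7 piconewtons → 40.7
  8.59 piconewtons → 8.59
  8.29 piconewtons → 8.29
  0.00444 nanonewtons = 0.00444 × 10³ piconewtons = 4.44
Sum: 40.7 + 8.59 + 8.29 + 4.44 = 62.02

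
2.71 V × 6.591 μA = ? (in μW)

17.86161 μW

2.71 × 6.591 × 10⁻⁶ = 17.86161 × 10⁻⁶ W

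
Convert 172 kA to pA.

172000000000000000 pA

kilo = 1e3, pico = 1e-12; factor is 1e15.
172 × 1e15 = 172000000000000000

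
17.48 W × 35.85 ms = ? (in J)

17.48 × 35.85e-3 = 626.658e-3 J

0.626658 J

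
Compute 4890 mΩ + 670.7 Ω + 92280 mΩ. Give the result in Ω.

In Ω:
  4890 mΩ = 4890 × 10⁻³ Ω = 4.89
  670.7 Ω → 670.7
  92280 mΩ = 92280 × 10⁻³ Ω = 92.28
Sum: 4.89 + 670.7 + 92.28 = 767.87

767.87 Ω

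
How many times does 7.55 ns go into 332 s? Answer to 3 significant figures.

(332) / (7.55e-9) = 43.97e9

44000000000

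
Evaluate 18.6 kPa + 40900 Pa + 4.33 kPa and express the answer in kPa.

63.83 kPa

In kPa:
  18.6 kPa → 18.6
  40900 Pa = 40900 × 10^-3 kPa = 40.9
  4.33 kPa → 4.33
Sum: 18.6 + 40.9 + 4.33 = 63.83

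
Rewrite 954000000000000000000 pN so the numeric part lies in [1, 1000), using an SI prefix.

= 954e6 N; 1e6 is mega.

954 MN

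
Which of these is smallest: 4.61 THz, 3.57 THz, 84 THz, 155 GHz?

4.61 THz = 4610000000000 Hz
3.57 THz = 3570000000000 Hz
84 THz = 84000000000000 Hz
155 GHz = 155000000000 Hz

155 GHz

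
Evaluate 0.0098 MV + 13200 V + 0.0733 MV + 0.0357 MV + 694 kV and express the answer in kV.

In kV:
  0.0098 MV = 0.0098 × 10³ kV = 9.8
  13200 V = 13200 × 10⁻³ kV = 13.2
  0.0733 MV = 0.0733 × 10³ kV = 73.3
  0.0357 MV = 0.0357 × 10³ kV = 35.7
  694 kV → 694
Sum: 9.8 + 13.2 + 73.3 + 35.7 + 694 = 826

826 kV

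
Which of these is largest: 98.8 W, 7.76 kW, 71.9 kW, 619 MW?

98.8 W = 98.8 W
7.76 kW = 7760 W
71.9 kW = 71900 W
619 MW = 619000000 W

619 MW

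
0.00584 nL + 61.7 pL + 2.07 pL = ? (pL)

69.61 pL

In pL:
  0.00584 nL = 0.00584 × 10³ pL = 5.84
  61.7 pL → 61.7
  2.07 pL → 2.07
Sum: 5.84 + 61.7 + 2.07 = 69.61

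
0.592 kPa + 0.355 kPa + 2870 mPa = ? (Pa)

949.87 Pa

In Pa:
  0.592 kPa = 0.592 × 10^3 Pa = 592
  0.355 kPa = 0.355 × 10^3 Pa = 355
  2870 mPa = 2870 × 10^-3 Pa = 2.87
Sum: 592 + 355 + 2.87 = 949.87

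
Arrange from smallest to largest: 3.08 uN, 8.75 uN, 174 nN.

174 nN < 3.08 uN < 8.75 uN

3.08 uN = 0.00000308 N
8.75 uN = 0.00000875 N
174 nN = 0.000000174 N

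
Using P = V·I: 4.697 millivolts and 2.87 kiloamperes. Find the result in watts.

4.697 × 10⁻³ × 2.87 × 10³ = 13.48039 W

13.48039 watts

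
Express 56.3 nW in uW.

nano = 10^-9, micro = 10^-6; factor is 10^-3.
56.3 × 10^-3 = 0.0563

0.0563 uW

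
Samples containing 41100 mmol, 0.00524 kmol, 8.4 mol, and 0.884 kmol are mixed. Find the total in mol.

938.74 mol

In mol:
  41100 mmol = 41100 × 10⁻³ mol = 41.1
  0.00524 kmol = 0.00524 × 10³ mol = 5.24
  8.4 mol → 8.4
  0.884 kmol = 0.884 × 10³ mol = 884
Sum: 41.1 + 5.24 + 8.4 + 884 = 938.74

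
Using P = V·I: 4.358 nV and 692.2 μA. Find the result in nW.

0.0030166076 nW

4.358 × 10^-9 × 692.2 × 10^-6 = 3016.6076 × 10^-15 W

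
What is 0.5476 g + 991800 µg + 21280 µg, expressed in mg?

1560.68 mg

In mg:
  0.5476 g = 0.5476e3 mg = 547.6
  991800 µg = 991800e-3 mg = 991.8
  21280 µg = 21280e-3 mg = 21.28
Sum: 547.6 + 991.8 + 21.28 = 1560.68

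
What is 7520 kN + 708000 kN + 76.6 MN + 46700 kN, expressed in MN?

838.82 MN

In MN:
  7520 kN = 7520 × 10^-3 MN = 7.52
  708000 kN = 708000 × 10^-3 MN = 708
  76.6 MN → 76.6
  46700 kN = 46700 × 10^-3 MN = 46.7
Sum: 7.52 + 708 + 76.6 + 46.7 = 838.82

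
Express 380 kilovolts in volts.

380000 volts

kilo = 1e3, (no prefix) = 1e0; factor is 1e3.
380 × 1e3 = 380000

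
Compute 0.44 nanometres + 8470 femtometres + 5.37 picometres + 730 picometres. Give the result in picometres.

1183.84 picometres

In picometres:
  0.44 nanometres = 0.44e3 picometres = 440
  8470 femtometres = 8470e-3 picometres = 8.47
  5.37 picometres → 5.37
  730 picometres → 730
Sum: 440 + 8.47 + 5.37 + 730 = 1183.84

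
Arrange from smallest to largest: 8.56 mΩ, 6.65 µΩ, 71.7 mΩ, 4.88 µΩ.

4.88 µΩ < 6.65 µΩ < 8.56 mΩ < 71.7 mΩ

8.56 mΩ = 0.00856 Ω
6.65 µΩ = 0.00000665 Ω
71.7 mΩ = 0.0717 Ω
4.88 µΩ = 0.00000488 Ω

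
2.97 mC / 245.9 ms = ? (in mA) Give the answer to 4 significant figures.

(2.97 × 10⁻³) / (245.9 × 10⁻³) = 0.0120781 A

12.08 mA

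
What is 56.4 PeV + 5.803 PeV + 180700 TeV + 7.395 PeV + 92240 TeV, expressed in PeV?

In PeV:
  56.4 PeV → 56.4
  5.803 PeV → 5.803
  180700 TeV = 180700 × 10⁻³ PeV = 180.7
  7.395 PeV → 7.395
  92240 TeV = 92240 × 10⁻³ PeV = 92.24
Sum: 56.4 + 5.803 + 180.7 + 7.395 + 92.24 = 342.538

342.538 PeV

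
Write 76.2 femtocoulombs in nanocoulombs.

femto = 10^-15, nano = 10^-9; factor is 10^-6.
76.2 × 10^-6 = 0.0000762

0.0000762 nanocoulombs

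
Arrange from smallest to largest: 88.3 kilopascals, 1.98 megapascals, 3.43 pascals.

3.43 pascals < 88.3 kilopascals < 1.98 megapascals

88.3 kilopascals = 88300 pascals
1.98 megapascals = 1980000 pascals
3.43 pascals = 3.43 pascals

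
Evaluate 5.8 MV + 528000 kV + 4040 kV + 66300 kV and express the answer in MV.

604.14 MV

In MV:
  5.8 MV → 5.8
  528000 kV = 528000 × 10^-3 MV = 528
  4040 kV = 4040 × 10^-3 MV = 4.04
  66300 kV = 66300 × 10^-3 MV = 66.3
Sum: 5.8 + 528 + 4.04 + 66.3 = 604.14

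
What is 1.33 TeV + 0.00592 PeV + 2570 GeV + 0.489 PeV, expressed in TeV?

498.82 TeV

In TeV:
  1.33 TeV → 1.33
  0.00592 PeV = 0.00592 × 10^3 TeV = 5.92
  2570 GeV = 2570 × 10^-3 TeV = 2.57
  0.489 PeV = 0.489 × 10^3 TeV = 489
Sum: 1.33 + 5.92 + 2.57 + 489 = 498.82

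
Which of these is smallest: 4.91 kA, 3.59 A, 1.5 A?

1.5 A

4.91 kA = 4910 A
3.59 A = 3.59 A
1.5 A = 1.5 A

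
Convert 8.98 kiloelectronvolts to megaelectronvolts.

0.00898 megaelectronvolts

kilo = 1e3, mega = 1e6; factor is 1e-3.
8.98 × 1e-3 = 0.00898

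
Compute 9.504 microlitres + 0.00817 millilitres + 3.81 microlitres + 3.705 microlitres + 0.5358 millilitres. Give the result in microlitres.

In microlitres:
  9.504 microlitres → 9.504
  0.00817 millilitres = 0.00817e3 microlitres = 8.17
  3.81 microlitres → 3.81
  3.705 microlitres → 3.705
  0.5358 millilitres = 0.5358e3 microlitres = 535.8
Sum: 9.504 + 8.17 + 3.81 + 3.705 + 535.8 = 560.989

560.989 microlitres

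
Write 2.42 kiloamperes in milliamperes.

2420000 milliamperes

kilo = 10^3, milli = 10^-3; factor is 10^6.
2.42 × 10^6 = 2420000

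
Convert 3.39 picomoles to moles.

0.00000000000339 moles

pico = 10^-12, (no prefix) = 10^0; factor is 10^-12.
3.39 × 10^-12 = 0.00000000000339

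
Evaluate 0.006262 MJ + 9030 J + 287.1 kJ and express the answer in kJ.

In kJ:
  0.006262 MJ = 0.006262e3 kJ = 6.262
  9030 J = 9030e-3 kJ = 9.03
  287.1 kJ → 287.1
Sum: 6.262 + 9.03 + 287.1 = 302.392

302.392 kJ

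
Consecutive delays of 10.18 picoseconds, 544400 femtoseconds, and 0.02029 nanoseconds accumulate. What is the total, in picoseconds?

574.87 picoseconds

In picoseconds:
  10.18 picoseconds → 10.18
  544400 femtoseconds = 544400 × 10⁻³ picoseconds = 544.4
  0.02029 nanoseconds = 0.02029 × 10³ picoseconds = 20.29
Sum: 10.18 + 544.4 + 20.29 = 574.87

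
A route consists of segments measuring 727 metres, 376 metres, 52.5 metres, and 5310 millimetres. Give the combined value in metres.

In metres:
  727 metres → 727
  376 metres → 376
  52.5 metres → 52.5
  5310 millimetres = 5310e-3 metres = 5.31
Sum: 727 + 376 + 52.5 + 5.31 = 1160.81

1160.81 metres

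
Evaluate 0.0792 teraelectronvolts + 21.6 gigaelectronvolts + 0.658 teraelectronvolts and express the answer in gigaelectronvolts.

758.8 gigaelectronvolts

In gigaelectronvolts:
  0.0792 teraelectronvolts = 0.0792 × 10^3 gigaelectronvolts = 79.2
  21.6 gigaelectronvolts → 21.6
  0.658 teraelectronvolts = 0.658 × 10^3 gigaelectronvolts = 658
Sum: 79.2 + 21.6 + 658 = 758.8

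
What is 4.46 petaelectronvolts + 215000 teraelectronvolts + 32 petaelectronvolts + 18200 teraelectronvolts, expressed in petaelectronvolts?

269.66 petaelectronvolts

In petaelectronvolts:
  4.46 petaelectronvolts → 4.46
  215000 teraelectronvolts = 215000e-3 petaelectronvolts = 215
  32 petaelectronvolts → 32
  18200 teraelectronvolts = 18200e-3 petaelectronvolts = 18.2
Sum: 4.46 + 215 + 32 + 18.2 = 269.66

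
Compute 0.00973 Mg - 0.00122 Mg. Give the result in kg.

In kg:
  0.00973 Mg = 0.00973 × 10³ kg = 9.73
  0.00122 Mg = 0.00122 × 10³ kg = 1.22
Difference: 9.73 - 1.22 = 8.51

8.51 kg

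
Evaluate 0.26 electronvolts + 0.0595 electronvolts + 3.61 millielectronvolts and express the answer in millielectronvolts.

In millielectronvolts:
  0.26 electronvolts = 0.26 × 10³ millielectronvolts = 260
  0.0595 electronvolts = 0.0595 × 10³ millielectronvolts = 59.5
  3.61 millielectronvolts → 3.61
Sum: 260 + 59.5 + 3.61 = 323.11

323.11 millielectronvolts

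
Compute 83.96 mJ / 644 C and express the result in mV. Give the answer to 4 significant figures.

0.1304 mV

(83.96e-3) / (644) = 0.130373e-3 V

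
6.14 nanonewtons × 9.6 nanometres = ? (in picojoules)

6.14 × 10⁻⁹ × 9.6 × 10⁻⁹ = 58.944 × 10⁻¹⁸ J

0.000058944 picojoules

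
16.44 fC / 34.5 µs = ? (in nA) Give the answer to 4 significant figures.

(16.44 × 10⁻¹⁵) / (34.5 × 10⁻⁶) = 0.476522 × 10⁻⁹ A

0.4765 nA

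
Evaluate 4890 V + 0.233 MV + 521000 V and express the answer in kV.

758.89 kV

In kV:
  4890 V = 4890e-3 kV = 4.89
  0.233 MV = 0.233e3 kV = 233
  521000 V = 521000e-3 kV = 521
Sum: 4.89 + 233 + 521 = 758.89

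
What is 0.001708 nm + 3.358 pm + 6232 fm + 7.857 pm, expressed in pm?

19.155 pm

In pm:
  0.001708 nm = 0.001708 × 10^3 pm = 1.708
  3.358 pm → 3.358
  6232 fm = 6232 × 10^-3 pm = 6.232
  7.857 pm → 7.857
Sum: 1.708 + 3.358 + 6.232 + 7.857 = 19.155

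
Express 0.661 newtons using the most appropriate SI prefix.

661 millinewtons

= 661 × 10⁻³ newtons; 10⁻³ is milli.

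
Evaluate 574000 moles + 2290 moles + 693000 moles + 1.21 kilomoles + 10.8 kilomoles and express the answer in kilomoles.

1281.3 kilomoles

In kilomoles:
  574000 moles = 574000 × 10^-3 kilomoles = 574
  2290 moles = 2290 × 10^-3 kilomoles = 2.29
  693000 moles = 693000 × 10^-3 kilomoles = 693
  1.21 kilomoles → 1.21
  10.8 kilomoles → 10.8
Sum: 574 + 2.29 + 693 + 1.21 + 10.8 = 1281.3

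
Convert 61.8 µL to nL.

61800 nL

micro = 10⁻⁶, nano = 10⁻⁹; factor is 10³.
61.8 × 10³ = 61800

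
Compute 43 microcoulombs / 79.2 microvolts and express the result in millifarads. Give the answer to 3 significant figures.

(43e-6) / (79.2e-6) = 0.54293 F

543 millifarads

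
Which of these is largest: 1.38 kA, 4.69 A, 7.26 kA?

1.38 kA = 1380 A
4.69 A = 4.69 A
7.26 kA = 7260 A

7.26 kA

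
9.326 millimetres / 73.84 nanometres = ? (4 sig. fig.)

(9.326e-3) / (73.84e-9) = 0.1263e6

126300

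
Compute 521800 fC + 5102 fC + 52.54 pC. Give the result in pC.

579.442 pC

In pC:
  521800 fC = 521800 × 10⁻³ pC = 521.8
  5102 fC = 5102 × 10⁻³ pC = 5.102
  52.54 pC → 52.54
Sum: 521.8 + 5.102 + 52.54 = 579.442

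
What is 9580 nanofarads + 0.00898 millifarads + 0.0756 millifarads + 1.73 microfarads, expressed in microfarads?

In microfarads:
  9580 nanofarads = 9580 × 10⁻³ microfarads = 9.58
  0.00898 millifarads = 0.00898 × 10³ microfarads = 8.98
  0.0756 millifarads = 0.0756 × 10³ microfarads = 75.6
  1.73 microfarads → 1.73
Sum: 9.58 + 8.98 + 75.6 + 1.73 = 95.89

95.89 microfarads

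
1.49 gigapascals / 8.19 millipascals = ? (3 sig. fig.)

182000000000

(1.49 × 10^9) / (8.19 × 10^-3) = 0.1819 × 10^12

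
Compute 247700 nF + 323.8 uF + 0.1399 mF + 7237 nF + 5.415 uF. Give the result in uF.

In uF:
  247700 nF = 247700 × 10⁻³ uF = 247.7
  323.8 uF → 323.8
  0.1399 mF = 0.1399 × 10³ uF = 139.9
  7237 nF = 7237 × 10⁻³ uF = 7.237
  5.415 uF → 5.415
Sum: 247.7 + 323.8 + 139.9 + 7.237 + 5.415 = 724.052

724.052 uF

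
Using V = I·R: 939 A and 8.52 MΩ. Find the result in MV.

939 × 8.52e6 = 8000.28e6 V

8000.28 MV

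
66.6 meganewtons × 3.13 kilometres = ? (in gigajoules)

208.458 gigajoules

66.6 × 10⁶ × 3.13 × 10³ = 208.458 × 10⁹ J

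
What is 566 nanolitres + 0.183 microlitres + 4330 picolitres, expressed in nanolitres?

In nanolitres:
  566 nanolitres → 566
  0.183 microlitres = 0.183e3 nanolitres = 183
  4330 picolitres = 4330e-3 nanolitres = 4.33
Sum: 566 + 183 + 4.33 = 753.33

753.33 nanolitres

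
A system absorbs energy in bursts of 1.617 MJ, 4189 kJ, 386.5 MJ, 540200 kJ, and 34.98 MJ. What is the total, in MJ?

In MJ:
  1.617 MJ → 1.617
  4189 kJ = 4189e-3 MJ = 4.189
  386.5 MJ → 386.5
  540200 kJ = 540200e-3 MJ = 540.2
  34.98 MJ → 34.98
Sum: 1.617 + 4.189 + 386.5 + 540.2 + 34.98 = 967.486

967.486 MJ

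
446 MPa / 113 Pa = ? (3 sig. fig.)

3950000

(446 × 10⁶) / (113) = 3.947 × 10⁶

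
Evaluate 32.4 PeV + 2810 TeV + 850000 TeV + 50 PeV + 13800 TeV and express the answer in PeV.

In PeV:
  32.4 PeV → 32.4
  2810 TeV = 2810 × 10⁻³ PeV = 2.81
  850000 TeV = 850000 × 10⁻³ PeV = 850
  50 PeV → 50
  13800 TeV = 13800 × 10⁻³ PeV = 13.8
Sum: 32.4 + 2.81 + 850 + 50 + 13.8 = 949.01

949.01 PeV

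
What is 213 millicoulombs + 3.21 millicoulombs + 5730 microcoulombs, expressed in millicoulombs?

In millicoulombs:
  213 millicoulombs → 213
  3.21 millicoulombs → 3.21
  5730 microcoulombs = 5730e-3 millicoulombs = 5.73
Sum: 213 + 3.21 + 5.73 = 221.94

221.94 millicoulombs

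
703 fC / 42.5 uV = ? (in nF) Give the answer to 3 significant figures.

16.5 nF

(703 × 10⁻¹⁵) / (42.5 × 10⁻⁶) = 16.541 × 10⁻⁹ F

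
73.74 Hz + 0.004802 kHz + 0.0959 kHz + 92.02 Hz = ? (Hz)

In Hz:
  73.74 Hz → 73.74
  0.004802 kHz = 0.004802 × 10³ Hz = 4.802
  0.0959 kHz = 0.0959 × 10³ Hz = 95.9
  92.02 Hz → 92.02
Sum: 73.74 + 4.802 + 95.9 + 92.02 = 266.462

266.462 Hz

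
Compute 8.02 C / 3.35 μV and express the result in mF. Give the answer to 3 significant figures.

(8.02) / (3.35 × 10⁻⁶) = 2.394 × 10⁶ F

2390000000 mF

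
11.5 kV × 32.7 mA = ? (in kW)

11.5e3 × 32.7e-3 = 376.05 W

0.37605 kW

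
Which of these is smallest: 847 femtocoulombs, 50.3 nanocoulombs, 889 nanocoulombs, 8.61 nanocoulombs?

847 femtocoulombs = 0.000000000000847 coulombs
50.3 nanocoulombs = 0.0000000503 coulombs
889 nanocoulombs = 0.000000889 coulombs
8.61 nanocoulombs = 0.00000000861 coulombs

847 femtocoulombs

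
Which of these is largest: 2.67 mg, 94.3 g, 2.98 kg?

2.67 mg = 0.00267 g
94.3 g = 94.3 g
2.98 kg = 2980 g

2.98 kg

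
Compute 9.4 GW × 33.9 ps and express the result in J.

9.4 × 10⁹ × 33.9 × 10⁻¹² = 318.66 × 10⁻³ J

0.31866 J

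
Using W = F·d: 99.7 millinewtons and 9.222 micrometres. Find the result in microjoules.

99.7 × 10⁻³ × 9.222 × 10⁻⁶ = 919.4334 × 10⁻⁹ J

0.9194334 microjoules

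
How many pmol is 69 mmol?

milli = 1e-3, pico = 1e-12; factor is 1e9.
69 × 1e9 = 69000000000

69000000000 pmol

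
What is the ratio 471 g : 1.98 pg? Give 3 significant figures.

(471) / (1.98e-12) = 237.9e12

238000000000000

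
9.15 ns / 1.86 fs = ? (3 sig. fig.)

(9.15 × 10^-9) / (1.86 × 10^-15) = 4.919 × 10^6

4920000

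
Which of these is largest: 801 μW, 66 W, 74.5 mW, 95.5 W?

801 μW = 0.000801 W
66 W = 66 W
74.5 mW = 0.0745 W
95.5 W = 95.5 W

95.5 W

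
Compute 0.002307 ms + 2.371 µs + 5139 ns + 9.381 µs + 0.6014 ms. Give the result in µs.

620.598 µs

In µs:
  0.002307 ms = 0.002307e3 µs = 2.307
  2.371 µs → 2.371
  5139 ns = 5139e-3 µs = 5.139
  9.381 µs → 9.381
  0.6014 ms = 0.6014e3 µs = 601.4
Sum: 2.307 + 2.371 + 5.139 + 9.381 + 601.4 = 620.598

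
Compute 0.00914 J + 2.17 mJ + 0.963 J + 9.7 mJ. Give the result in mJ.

984.01 mJ

In mJ:
  0.00914 J = 0.00914 × 10³ mJ = 9.14
  2.17 mJ → 2.17
  0.963 J = 0.963 × 10³ mJ = 963
  9.7 mJ → 9.7
Sum: 9.14 + 2.17 + 963 + 9.7 = 984.01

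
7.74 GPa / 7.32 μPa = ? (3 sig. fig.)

1060000000000000

(7.74 × 10⁹) / (7.32 × 10⁻⁶) = 1.057 × 10¹⁵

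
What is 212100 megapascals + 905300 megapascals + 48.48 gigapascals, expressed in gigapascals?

In gigapascals:
  212100 megapascals = 212100 × 10^-3 gigapascals = 212.1
  905300 megapascals = 905300 × 10^-3 gigapascals = 905.3
  48.48 gigapascals → 48.48
Sum: 212.1 + 905.3 + 48.48 = 1165.88

1165.88 gigapascals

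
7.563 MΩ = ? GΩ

0.007563 GΩ

mega = 10⁶, giga = 10⁹; factor is 10⁻³.
7.563 × 10⁻³ = 0.007563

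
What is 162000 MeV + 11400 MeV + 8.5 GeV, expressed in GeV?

181.9 GeV

In GeV:
  162000 MeV = 162000 × 10⁻³ GeV = 162
  11400 MeV = 11400 × 10⁻³ GeV = 11.4
  8.5 GeV → 8.5
Sum: 162 + 11.4 + 8.5 = 181.9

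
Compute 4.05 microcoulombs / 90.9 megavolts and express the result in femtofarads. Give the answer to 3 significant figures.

44.6 femtofarads

(4.05e-6) / (90.9e6) = 0.044554e-12 F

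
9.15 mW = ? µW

9150 µW

milli = 10⁻³, micro = 10⁻⁶; factor is 10³.
9.15 × 10³ = 9150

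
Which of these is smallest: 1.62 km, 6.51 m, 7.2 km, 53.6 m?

1.62 km = 1620 m
6.51 m = 6.51 m
7.2 km = 7200 m
53.6 m = 53.6 m

6.51 m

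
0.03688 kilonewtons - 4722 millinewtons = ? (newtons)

32.158 newtons

In newtons:
  0.03688 kilonewtons = 0.03688e3 newtons = 36.88
  4722 millinewtons = 4722e-3 newtons = 4.722
Difference: 36.88 - 4.722 = 32.158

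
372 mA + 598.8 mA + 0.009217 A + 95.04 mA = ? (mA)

In mA:
  372 mA → 372
  598.8 mA → 598.8
  0.009217 A = 0.009217e3 mA = 9.217
  95.04 mA → 95.04
Sum: 372 + 598.8 + 9.217 + 95.04 = 1075.057

1075.057 mA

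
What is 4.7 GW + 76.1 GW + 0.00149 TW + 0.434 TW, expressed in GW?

516.29 GW

In GW:
  4.7 GW → 4.7
  76.1 GW → 76.1
  0.00149 TW = 0.00149 × 10^3 GW = 1.49
  0.434 TW = 0.434 × 10^3 GW = 434
Sum: 4.7 + 76.1 + 1.49 + 434 = 516.29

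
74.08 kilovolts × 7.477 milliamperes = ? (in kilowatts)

0.55389616 kilowatts

74.08 × 10³ × 7.477 × 10⁻³ = 553.89616 W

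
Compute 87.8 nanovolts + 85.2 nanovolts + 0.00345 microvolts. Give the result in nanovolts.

176.45 nanovolts

In nanovolts:
  87.8 nanovolts → 87.8
  85.2 nanovolts → 85.2
  0.00345 microvolts = 0.00345e3 nanovolts = 3.45
Sum: 87.8 + 85.2 + 3.45 = 176.45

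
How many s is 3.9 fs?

femto = 10⁻¹⁵, (no prefix) = 10⁰; factor is 10⁻¹⁵.
3.9 × 10⁻¹⁵ = 0.0000000000000039

0.0000000000000039 s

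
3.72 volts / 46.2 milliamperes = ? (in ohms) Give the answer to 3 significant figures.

(3.72) / (46.2 × 10⁻³) = 0.080519 × 10³ Ω

80.5 ohms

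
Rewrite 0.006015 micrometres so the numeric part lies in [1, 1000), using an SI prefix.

= 6.015 × 10^-9 metres; 10^-9 is nano.

6.015 nanometres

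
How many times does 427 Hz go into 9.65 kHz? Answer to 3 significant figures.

22.6

(9.65e3) / (427) = 0.0226e3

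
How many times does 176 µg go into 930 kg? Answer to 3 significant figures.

5280000000

(930e3) / (176e-6) = 5.284e9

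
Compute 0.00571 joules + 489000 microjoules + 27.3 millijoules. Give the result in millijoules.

522.01 millijoules

In millijoules:
  0.00571 joules = 0.00571 × 10³ millijoules = 5.71
  489000 microjoules = 489000 × 10⁻³ millijoules = 489
  27.3 millijoules → 27.3
Sum: 5.71 + 489 + 27.3 = 522.01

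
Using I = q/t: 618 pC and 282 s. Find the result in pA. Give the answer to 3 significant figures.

(618e-12) / (282) = 2.1915e-12 A

2.19 pA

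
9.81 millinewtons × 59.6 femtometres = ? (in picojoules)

0.000584676 picojoules

9.81 × 10⁻³ × 59.6 × 10⁻¹⁵ = 584.676 × 10⁻¹⁸ J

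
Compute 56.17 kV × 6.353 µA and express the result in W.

0.35684801 W

56.17e3 × 6.353e-6 = 356.84801e-3 W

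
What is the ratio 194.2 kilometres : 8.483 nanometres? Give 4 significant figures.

(194.2e3) / (8.483e-9) = 22.893e12

22890000000000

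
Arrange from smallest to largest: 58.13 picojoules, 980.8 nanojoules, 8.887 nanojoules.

58.13 picojoules = 0.00000000005813 joules
980.8 nanojoules = 0.0000009808 joules
8.887 nanojoules = 0.000000008887 joules

58.13 picojoules < 8.887 nanojoules < 980.8 nanojoules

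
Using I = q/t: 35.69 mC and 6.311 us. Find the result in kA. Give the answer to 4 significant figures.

(35.69 × 10⁻³) / (6.311 × 10⁻⁶) = 5.65521 × 10³ A

5.655 kA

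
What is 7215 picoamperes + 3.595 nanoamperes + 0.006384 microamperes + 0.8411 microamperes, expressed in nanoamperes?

858.294 nanoamperes

In nanoamperes:
  7215 picoamperes = 7215e-3 nanoamperes = 7.215
  3.595 nanoamperes → 3.595
  0.006384 microamperes = 0.006384e3 nanoamperes = 6.384
  0.8411 microamperes = 0.8411e3 nanoamperes = 841.1
Sum: 7.215 + 3.595 + 6.384 + 841.1 = 858.294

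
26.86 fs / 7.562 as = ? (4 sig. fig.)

3552

(26.86e-15) / (7.562e-18) = 3.552e3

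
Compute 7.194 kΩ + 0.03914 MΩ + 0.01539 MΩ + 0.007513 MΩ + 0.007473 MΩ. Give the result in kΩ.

76.71 kΩ

In kΩ:
  7.194 kΩ → 7.194
  0.03914 MΩ = 0.03914 × 10^3 kΩ = 39.14
  0.01539 MΩ = 0.01539 × 10^3 kΩ = 15.39
  0.007513 MΩ = 0.007513 × 10^3 kΩ = 7.513
  0.007473 MΩ = 0.007473 × 10^3 kΩ = 7.473
Sum: 7.194 + 39.14 + 15.39 + 7.513 + 7.473 = 76.71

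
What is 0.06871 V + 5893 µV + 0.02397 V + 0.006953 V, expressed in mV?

105.526 mV

In mV:
  0.06871 V = 0.06871 × 10^3 mV = 68.71
  5893 µV = 5893 × 10^-3 mV = 5.893
  0.02397 V = 0.02397 × 10^3 mV = 23.97
  0.006953 V = 0.006953 × 10^3 mV = 6.953
Sum: 68.71 + 5.893 + 23.97 + 6.953 = 105.526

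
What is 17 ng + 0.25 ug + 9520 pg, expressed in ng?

In ng:
  17 ng → 17
  0.25 ug = 0.25e3 ng = 250
  9520 pg = 9520e-3 ng = 9.52
Sum: 17 + 250 + 9.52 = 276.52

276.52 ng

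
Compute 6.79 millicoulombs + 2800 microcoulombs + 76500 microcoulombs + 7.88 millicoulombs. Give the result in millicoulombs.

93.97 millicoulombs

In millicoulombs:
  6.79 millicoulombs → 6.79
  2800 microcoulombs = 2800 × 10⁻³ millicoulombs = 2.8
  76500 microcoulombs = 76500 × 10⁻³ millicoulombs = 76.5
  7.88 millicoulombs → 7.88
Sum: 6.79 + 2.8 + 76.5 + 7.88 = 93.97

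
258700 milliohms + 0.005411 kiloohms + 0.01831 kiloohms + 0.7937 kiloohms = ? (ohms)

In ohms:
  258700 milliohms = 258700e-3 ohms = 258.7
  0.005411 kiloohms = 0.005411e3 ohms = 5.411
  0.01831 kiloohms = 0.01831e3 ohms = 18.31
  0.7937 kiloohms = 0.7937e3 ohms = 793.7
Sum: 258.7 + 5.411 + 18.31 + 793.7 = 1076.121

1076.121 ohms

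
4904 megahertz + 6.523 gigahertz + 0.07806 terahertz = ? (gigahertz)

In gigahertz:
  4904 megahertz = 4904e-3 gigahertz = 4.904
  6.523 gigahertz → 6.523
  0.07806 terahertz = 0.07806e3 gigahertz = 78.06
Sum: 4.904 + 6.523 + 78.06 = 89.487

89.487 gigahertz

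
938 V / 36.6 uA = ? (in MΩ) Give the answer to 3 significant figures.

(938) / (36.6e-6) = 25.628e6 Ω

25.6 MΩ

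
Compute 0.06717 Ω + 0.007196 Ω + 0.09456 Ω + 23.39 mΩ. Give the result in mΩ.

192.316 mΩ

In mΩ:
  0.06717 Ω = 0.06717e3 mΩ = 67.17
  0.007196 Ω = 0.007196e3 mΩ = 7.196
  0.09456 Ω = 0.09456e3 mΩ = 94.56
  23.39 mΩ → 23.39
Sum: 67.17 + 7.196 + 94.56 + 23.39 = 192.316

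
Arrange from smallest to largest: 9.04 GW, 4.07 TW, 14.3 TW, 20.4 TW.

9.04 GW < 4.07 TW < 14.3 TW < 20.4 TW

9.04 GW = 9040000000 W
4.07 TW = 4070000000000 W
14.3 TW = 14300000000000 W
20.4 TW = 20400000000000 W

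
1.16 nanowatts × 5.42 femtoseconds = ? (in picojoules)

1.16 × 10⁻⁹ × 5.42 × 10⁻¹⁵ = 6.2872 × 10⁻²⁴ J

0.0000000000062872 picojoules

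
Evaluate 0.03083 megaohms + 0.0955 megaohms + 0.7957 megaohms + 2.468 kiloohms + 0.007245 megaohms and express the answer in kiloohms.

931.743 kiloohms

In kiloohms:
  0.03083 megaohms = 0.03083 × 10³ kiloohms = 30.83
  0.0955 megaohms = 0.0955 × 10³ kiloohms = 95.5
  0.7957 megaohms = 0.7957 × 10³ kiloohms = 795.7
  2.468 kiloohms → 2.468
  0.007245 megaohms = 0.007245 × 10³ kiloohms = 7.245
Sum: 30.83 + 95.5 + 795.7 + 2.468 + 7.245 = 931.743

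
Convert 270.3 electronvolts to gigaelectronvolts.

(no prefix) = 10⁰, giga = 10⁹; factor is 10⁻⁹.
270.3 × 10⁻⁹ = 0.0000002703

0.0000002703 gigaelectronvolts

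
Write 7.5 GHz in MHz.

7500 MHz

giga = 10⁹, mega = 10⁶; factor is 10³.
7.5 × 10³ = 7500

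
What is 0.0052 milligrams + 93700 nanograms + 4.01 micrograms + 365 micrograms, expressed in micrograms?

In micrograms:
  0.0052 milligrams = 0.0052 × 10^3 micrograms = 5.2
  93700 nanograms = 93700 × 10^-3 micrograms = 93.7
  4.01 micrograms → 4.01
  365 micrograms → 365
Sum: 5.2 + 93.7 + 4.01 + 365 = 467.91

467.91 micrograms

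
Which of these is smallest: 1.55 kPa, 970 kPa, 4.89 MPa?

1.55 kPa = 1550 Pa
970 kPa = 970000 Pa
4.89 MPa = 4890000 Pa

1.55 kPa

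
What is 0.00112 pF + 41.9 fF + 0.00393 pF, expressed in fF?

46.95 fF

In fF:
  0.00112 pF = 0.00112 × 10^3 fF = 1.12
  41.9 fF → 41.9
  0.00393 pF = 0.00393 × 10^3 fF = 3.93
Sum: 1.12 + 41.9 + 3.93 = 46.95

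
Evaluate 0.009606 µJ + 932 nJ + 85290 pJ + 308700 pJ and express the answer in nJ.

1335.596 nJ

In nJ:
  0.009606 µJ = 0.009606 × 10³ nJ = 9.606
  932 nJ → 932
  85290 pJ = 85290 × 10⁻³ nJ = 85.29
  308700 pJ = 308700 × 10⁻³ nJ = 308.7
Sum: 9.606 + 932 + 85.29 + 308.7 = 1335.596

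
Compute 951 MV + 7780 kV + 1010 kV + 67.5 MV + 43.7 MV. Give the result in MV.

1070.99 MV

In MV:
  951 MV → 951
  7780 kV = 7780 × 10^-3 MV = 7.78
  1010 kV = 1010 × 10^-3 MV = 1.01
  67.5 MV → 67.5
  43.7 MV → 43.7
Sum: 951 + 7.78 + 1.01 + 67.5 + 43.7 = 1070.99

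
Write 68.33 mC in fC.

milli = 10⁻³, femto = 10⁻¹⁵; factor is 10¹².
68.33 × 10¹² = 68330000000000

68330000000000 fC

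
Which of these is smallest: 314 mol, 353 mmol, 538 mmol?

353 mmol

314 mol = 314 mol
353 mmol = 0.353 mol
538 mmol = 0.538 mol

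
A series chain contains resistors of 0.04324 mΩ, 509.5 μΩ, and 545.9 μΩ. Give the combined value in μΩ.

1098.64 μΩ

In μΩ:
  0.04324 mΩ = 0.04324e3 μΩ = 43.24
  509.5 μΩ → 509.5
  545.9 μΩ → 545.9
Sum: 43.24 + 509.5 + 545.9 = 1098.64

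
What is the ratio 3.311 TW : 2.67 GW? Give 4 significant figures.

1240

(3.311 × 10^12) / (2.67 × 10^9) = 1.2401 × 10^3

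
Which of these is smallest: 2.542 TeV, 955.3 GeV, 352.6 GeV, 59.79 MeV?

2.542 TeV = 2542000000000 eV
955.3 GeV = 955300000000 eV
352.6 GeV = 352600000000 eV
59.79 MeV = 59790000 eV

59.79 MeV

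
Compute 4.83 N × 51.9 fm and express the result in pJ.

0.250677 pJ

4.83 × 51.9 × 10^-15 = 250.677 × 10^-15 J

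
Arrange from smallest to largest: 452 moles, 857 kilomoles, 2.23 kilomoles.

452 moles < 2.23 kilomoles < 857 kilomoles

452 moles = 452 moles
857 kilomoles = 857000 moles
2.23 kilomoles = 2230 moles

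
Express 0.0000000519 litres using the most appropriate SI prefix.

= 51.9 × 10^-9 litres; 10^-9 is nano.

51.9 nanolitres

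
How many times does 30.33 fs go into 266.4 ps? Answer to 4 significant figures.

(266.4e-12) / (30.33e-15) = 8.7834e3

8783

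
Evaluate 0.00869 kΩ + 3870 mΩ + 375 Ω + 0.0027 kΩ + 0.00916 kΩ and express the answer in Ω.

399.42 Ω

In Ω:
  0.00869 kΩ = 0.00869 × 10^3 Ω = 8.69
  3870 mΩ = 3870 × 10^-3 Ω = 3.87
  375 Ω → 375
  0.0027 kΩ = 0.0027 × 10^3 Ω = 2.7
  0.00916 kΩ = 0.00916 × 10^3 Ω = 9.16
Sum: 8.69 + 3.87 + 375 + 2.7 + 9.16 = 399.42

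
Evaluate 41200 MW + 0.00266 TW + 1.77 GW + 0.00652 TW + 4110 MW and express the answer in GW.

56.26 GW

In GW:
  41200 MW = 41200 × 10⁻³ GW = 41.2
  0.00266 TW = 0.00266 × 10³ GW = 2.66
  1.77 GW → 1.77
  0.00652 TW = 0.00652 × 10³ GW = 6.52
  4110 MW = 4110 × 10⁻³ GW = 4.11
Sum: 41.2 + 2.66 + 1.77 + 6.52 + 4.11 = 56.26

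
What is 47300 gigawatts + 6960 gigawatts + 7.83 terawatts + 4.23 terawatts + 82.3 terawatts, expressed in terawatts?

148.62 terawatts

In terawatts:
  47300 gigawatts = 47300 × 10^-3 terawatts = 47.3
  6960 gigawatts = 6960 × 10^-3 terawatts = 6.96
  7.83 terawatts → 7.83
  4.23 terawatts → 4.23
  82.3 terawatts → 82.3
Sum: 47.3 + 6.96 + 7.83 + 4.23 + 82.3 = 148.62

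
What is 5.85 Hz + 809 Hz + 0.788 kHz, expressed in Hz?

In Hz:
  5.85 Hz → 5.85
  809 Hz → 809
  0.788 kHz = 0.788e3 Hz = 788
Sum: 5.85 + 809 + 788 = 1602.85

1602.85 Hz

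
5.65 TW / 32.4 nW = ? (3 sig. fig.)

174000000000000000000

(5.65 × 10¹²) / (32.4 × 10⁻⁹) = 0.1744 × 10²¹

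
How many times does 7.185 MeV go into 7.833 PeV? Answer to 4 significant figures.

1090000000

(7.833 × 10^15) / (7.185 × 10^6) = 1.0902 × 10^9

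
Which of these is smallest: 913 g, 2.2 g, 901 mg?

901 mg

913 g = 913 g
2.2 g = 2.2 g
901 mg = 0.901 g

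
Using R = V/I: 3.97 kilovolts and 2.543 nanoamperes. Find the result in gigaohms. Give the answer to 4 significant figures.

1561 gigaohms

(3.97 × 10^3) / (2.543 × 10^-9) = 1.56115 × 10^12 Ω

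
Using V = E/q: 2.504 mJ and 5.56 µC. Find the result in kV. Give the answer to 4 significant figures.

(2.504 × 10⁻³) / (5.56 × 10⁻⁶) = 0.45036 × 10³ V

0.4504 kV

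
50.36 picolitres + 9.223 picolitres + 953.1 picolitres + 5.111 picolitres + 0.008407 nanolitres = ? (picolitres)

1026.201 picolitres

In picolitres:
  50.36 picolitres → 50.36
  9.223 picolitres → 9.223
  953.1 picolitres → 953.1
  5.111 picolitres → 5.111
  0.008407 nanolitres = 0.008407e3 picolitres = 8.407
Sum: 50.36 + 9.223 + 953.1 + 5.111 + 8.407 = 1026.201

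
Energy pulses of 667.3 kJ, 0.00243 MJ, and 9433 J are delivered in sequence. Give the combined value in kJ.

679.163 kJ

In kJ:
  667.3 kJ → 667.3
  0.00243 MJ = 0.00243e3 kJ = 2.43
  9433 J = 9433e-3 kJ = 9.433
Sum: 667.3 + 2.43 + 9.433 = 679.163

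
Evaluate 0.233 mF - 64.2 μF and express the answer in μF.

168.8 μF

In μF:
  0.233 mF = 0.233 × 10^3 μF = 233
  64.2 μF → 64.2
Difference: 233 - 64.2 = 168.8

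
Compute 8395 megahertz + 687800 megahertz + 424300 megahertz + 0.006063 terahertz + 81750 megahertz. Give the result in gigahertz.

1208.308 gigahertz

In gigahertz:
  8395 megahertz = 8395e-3 gigahertz = 8.395
  687800 megahertz = 687800e-3 gigahertz = 687.8
  424300 megahertz = 424300e-3 gigahertz = 424.3
  0.006063 terahertz = 0.006063e3 gigahertz = 6.063
  81750 megahertz = 81750e-3 gigahertz = 81.75
Sum: 8.395 + 687.8 + 424.3 + 6.063 + 81.75 = 1208.308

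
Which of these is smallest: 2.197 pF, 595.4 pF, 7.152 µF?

2.197 pF = 0.000000000002197 F
595.4 pF = 0.0000000005954 F
7.152 µF = 0.000007152 F

2.197 pF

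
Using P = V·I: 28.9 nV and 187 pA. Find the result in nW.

0.0000000054043 nW

28.9 × 10⁻⁹ × 187 × 10⁻¹² = 5404.3 × 10⁻²¹ W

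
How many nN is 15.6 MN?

15600000000000000 nN

mega = 1e6, nano = 1e-9; factor is 1e15.
15.6 × 1e15 = 15600000000000000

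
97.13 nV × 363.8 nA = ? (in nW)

0.000035335894 nW

97.13e-9 × 363.8e-9 = 35335.894e-18 W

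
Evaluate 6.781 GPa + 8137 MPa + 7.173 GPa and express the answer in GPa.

22.091 GPa

In GPa:
  6.781 GPa → 6.781
  8137 MPa = 8137e-3 GPa = 8.137
  7.173 GPa → 7.173
Sum: 6.781 + 8.137 + 7.173 = 22.091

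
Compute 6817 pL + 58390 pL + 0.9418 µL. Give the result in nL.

1007.007 nL

In nL:
  6817 pL = 6817e-3 nL = 6.817
  58390 pL = 58390e-3 nL = 58.39
  0.9418 µL = 0.9418e3 nL = 941.8
Sum: 6.817 + 58.39 + 941.8 = 1007.007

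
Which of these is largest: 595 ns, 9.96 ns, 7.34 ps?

595 ns

595 ns = 0.000000595 s
9.96 ns = 0.00000000996 s
7.34 ps = 0.00000000000734 s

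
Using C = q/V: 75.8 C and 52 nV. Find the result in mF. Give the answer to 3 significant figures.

(75.8) / (52 × 10⁻⁹) = 1.4577 × 10⁹ F

1460000000000 mF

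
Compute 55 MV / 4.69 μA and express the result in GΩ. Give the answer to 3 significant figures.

(55 × 10^6) / (4.69 × 10^-6) = 11.727 × 10^12 Ω

11700 GΩ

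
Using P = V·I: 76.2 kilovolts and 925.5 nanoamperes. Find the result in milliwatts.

76.2 × 10^3 × 925.5 × 10^-9 = 70523.1 × 10^-6 W

70.5231 milliwatts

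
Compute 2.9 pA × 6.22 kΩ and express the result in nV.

18.038 nV

2.9e-12 × 6.22e3 = 18.038e-9 V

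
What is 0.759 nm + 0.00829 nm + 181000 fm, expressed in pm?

948.29 pm

In pm:
  0.759 nm = 0.759e3 pm = 759
  0.00829 nm = 0.00829e3 pm = 8.29
  181000 fm = 181000e-3 pm = 181
Sum: 759 + 8.29 + 181 = 948.29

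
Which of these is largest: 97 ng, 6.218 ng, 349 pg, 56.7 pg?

97 ng

97 ng = 0.000000097 g
6.218 ng = 0.000000006218 g
349 pg = 0.000000000349 g
56.7 pg = 0.0000000000567 g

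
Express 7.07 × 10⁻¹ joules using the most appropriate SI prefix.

= 707 × 10⁻³ joules; 10⁻³ is milli.

707 millijoules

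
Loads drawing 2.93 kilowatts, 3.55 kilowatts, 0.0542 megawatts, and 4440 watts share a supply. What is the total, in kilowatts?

65.12 kilowatts

In kilowatts:
  2.93 kilowatts → 2.93
  3.55 kilowatts → 3.55
  0.0542 megawatts = 0.0542e3 kilowatts = 54.2
  4440 watts = 4440e-3 kilowatts = 4.44
Sum: 2.93 + 3.55 + 54.2 + 4.44 = 65.12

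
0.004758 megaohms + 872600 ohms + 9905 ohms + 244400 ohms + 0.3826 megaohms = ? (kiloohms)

1514.263 kiloohms

In kiloohms:
  0.004758 megaohms = 0.004758 × 10³ kiloohms = 4.758
  872600 ohms = 872600 × 10⁻³ kiloohms = 872.6
  9905 ohms = 9905 × 10⁻³ kiloohms = 9.905
  244400 ohms = 244400 × 10⁻³ kiloohms = 244.4
  0.3826 megaohms = 0.3826 × 10³ kiloohms = 382.6
Sum: 4.758 + 872.6 + 9.905 + 244.4 + 382.6 = 1514.263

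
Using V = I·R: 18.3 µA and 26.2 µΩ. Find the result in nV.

18.3 × 10^-6 × 26.2 × 10^-6 = 479.46 × 10^-12 V

0.47946 nV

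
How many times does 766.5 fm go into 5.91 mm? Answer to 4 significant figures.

7710000000

(5.91 × 10⁻³) / (766.5 × 10⁻¹⁵) = 0.0077104 × 10¹²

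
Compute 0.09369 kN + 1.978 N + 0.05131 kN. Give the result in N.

In N:
  0.09369 kN = 0.09369e3 N = 93.69
  1.978 N → 1.978
  0.05131 kN = 0.05131e3 N = 51.31
Sum: 93.69 + 1.978 + 51.31 = 146.978

146.978 N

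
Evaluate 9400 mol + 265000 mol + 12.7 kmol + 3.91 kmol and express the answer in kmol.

In kmol:
  9400 mol = 9400 × 10⁻³ kmol = 9.4
  265000 mol = 265000 × 10⁻³ kmol = 265
  12.7 kmol → 12.7
  3.91 kmol → 3.91
Sum: 9.4 + 265 + 12.7 + 3.91 = 291.01

291.01 kmol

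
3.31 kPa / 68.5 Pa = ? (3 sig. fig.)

(3.31 × 10^3) / (68.5) = 0.04832 × 10^3

48.3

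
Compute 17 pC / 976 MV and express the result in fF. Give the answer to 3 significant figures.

(17 × 10⁻¹²) / (976 × 10⁶) = 0.017418 × 10⁻¹⁸ F

0.0000174 fF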